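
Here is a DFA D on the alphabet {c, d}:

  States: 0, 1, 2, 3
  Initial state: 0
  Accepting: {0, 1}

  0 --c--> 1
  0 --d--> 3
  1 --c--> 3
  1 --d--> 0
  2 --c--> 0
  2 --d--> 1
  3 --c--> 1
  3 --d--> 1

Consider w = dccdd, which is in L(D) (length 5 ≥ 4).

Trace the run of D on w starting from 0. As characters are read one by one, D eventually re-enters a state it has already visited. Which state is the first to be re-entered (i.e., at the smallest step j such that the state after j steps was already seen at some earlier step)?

3

State sequence: 0 -d-> 3 -c-> 1 -c-> 3 -d-> 1 -d-> 0
First repeat at step 3: 3 was already visited.

The earliest repeat is at step j = 3: D is in 3, which it already visited at step i = 1.
The DFA has 4 states, so the proof of the pumping lemma guarantees a repeated state among the first 4+1 visited; the segment between the two visits is the pumpable y.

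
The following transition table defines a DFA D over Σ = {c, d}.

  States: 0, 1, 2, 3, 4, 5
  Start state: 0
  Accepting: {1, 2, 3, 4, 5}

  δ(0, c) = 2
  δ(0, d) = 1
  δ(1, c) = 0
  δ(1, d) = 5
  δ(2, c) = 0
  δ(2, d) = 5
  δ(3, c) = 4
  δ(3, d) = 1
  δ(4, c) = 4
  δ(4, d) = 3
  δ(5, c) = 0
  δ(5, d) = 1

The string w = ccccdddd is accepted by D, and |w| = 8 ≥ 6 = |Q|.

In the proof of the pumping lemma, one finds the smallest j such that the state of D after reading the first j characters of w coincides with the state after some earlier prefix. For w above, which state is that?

0

State sequence: 0 -c-> 2 -c-> 0 -c-> 2 -c-> 0 -d-> 1 -d-> 5 -d-> 1 -d-> 5
First repeat at step 2: 0 was already visited.

The earliest repeat is at step j = 2: D is in 0, which it already visited at step i = 0.
With |Q| = 6, pigeonhole forces a state repeat no later than step 6; the substring read between the first and second visits to that state can be pumped.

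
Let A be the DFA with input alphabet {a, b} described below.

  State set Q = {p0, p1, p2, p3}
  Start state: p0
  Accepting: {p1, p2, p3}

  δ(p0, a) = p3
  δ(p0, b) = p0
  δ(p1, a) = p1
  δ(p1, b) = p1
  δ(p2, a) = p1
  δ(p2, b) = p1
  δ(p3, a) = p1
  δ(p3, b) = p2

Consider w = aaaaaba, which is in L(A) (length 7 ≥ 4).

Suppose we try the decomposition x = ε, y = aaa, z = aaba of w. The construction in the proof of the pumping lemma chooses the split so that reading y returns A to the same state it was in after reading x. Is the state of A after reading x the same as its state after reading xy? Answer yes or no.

State sequence: p0 -a-> p3 -a-> p1 -a-> p1

After x (step 0): p0. After xy (step 3): p1.
They differ (p0 ≠ p1), so y is not a cycle from the state after x; this split is not the one the pumping-lemma construction produces, and pumping y need not keep the string in L(A).

no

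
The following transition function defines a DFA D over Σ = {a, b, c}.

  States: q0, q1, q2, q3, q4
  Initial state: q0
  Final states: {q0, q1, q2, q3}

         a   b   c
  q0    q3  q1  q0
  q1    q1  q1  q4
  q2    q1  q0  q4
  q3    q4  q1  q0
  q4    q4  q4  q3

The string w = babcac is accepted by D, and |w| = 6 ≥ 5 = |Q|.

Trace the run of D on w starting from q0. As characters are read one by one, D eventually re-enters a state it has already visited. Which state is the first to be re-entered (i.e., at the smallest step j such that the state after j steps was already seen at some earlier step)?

Run of D on w = b a b c a c:
  step 0: q0  (start)
  step 1: q1  (read b: q0→q1)
  step 2: q1  (read a: q1→q1)   ← first repeat (q1 seen earlier)
  step 3: q1  (read b: q1→q1)
  step 4: q4  (read c: q1→q4)
  step 5: q4  (read a: q4→q4)
  step 6: q3  (read c: q4→q3)

The earliest repeat is at step j = 2: D is in q1, which it already visited at step i = 1.

q1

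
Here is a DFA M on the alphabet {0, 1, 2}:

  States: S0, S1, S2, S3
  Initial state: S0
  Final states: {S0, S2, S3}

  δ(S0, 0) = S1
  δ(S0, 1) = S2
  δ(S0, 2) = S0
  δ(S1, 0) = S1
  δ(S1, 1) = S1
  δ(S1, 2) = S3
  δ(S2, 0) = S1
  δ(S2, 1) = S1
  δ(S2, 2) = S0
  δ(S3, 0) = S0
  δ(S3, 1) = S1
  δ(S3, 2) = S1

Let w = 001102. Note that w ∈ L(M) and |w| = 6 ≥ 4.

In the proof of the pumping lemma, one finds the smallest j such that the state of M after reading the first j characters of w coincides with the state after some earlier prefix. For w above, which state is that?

S1

Run of M on w = 0 0 1 1 0 2:
  step 0: S0  (start)
  step 1: S1  (read 0: S0→S1)
  step 2: S1  (read 0: S1→S1)   ← first repeat (S1 seen earlier)
  step 3: S1  (read 1: S1→S1)
  step 4: S1  (read 1: S1→S1)
  step 5: S1  (read 0: S1→S1)
  step 6: S3  (read 2: S1→S3)

The earliest repeat is at step j = 2: M is in S1, which it already visited at step i = 1.
Since M has 4 states, any run of length ≥ 4 visits 4+1 states, so by pigeonhole some state repeats within the first 4 steps — that repeat gives the pumpable loop.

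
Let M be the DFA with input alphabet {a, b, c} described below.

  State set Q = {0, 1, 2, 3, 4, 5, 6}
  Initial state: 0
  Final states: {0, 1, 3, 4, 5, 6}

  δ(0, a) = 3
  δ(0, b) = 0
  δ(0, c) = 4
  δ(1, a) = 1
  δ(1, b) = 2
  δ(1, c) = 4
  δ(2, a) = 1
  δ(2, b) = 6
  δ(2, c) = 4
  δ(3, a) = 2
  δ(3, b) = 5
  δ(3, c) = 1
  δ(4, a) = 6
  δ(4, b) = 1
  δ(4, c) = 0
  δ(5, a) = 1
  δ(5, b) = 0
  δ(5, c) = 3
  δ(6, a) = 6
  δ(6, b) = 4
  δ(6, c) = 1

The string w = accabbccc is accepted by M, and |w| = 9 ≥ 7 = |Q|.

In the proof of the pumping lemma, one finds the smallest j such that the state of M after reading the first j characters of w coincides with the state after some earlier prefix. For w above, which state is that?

State sequence: 0 -a-> 3 -c-> 1 -c-> 4 -a-> 6 -b-> 4 -b-> 1 -c-> 4 -c-> 0 -c-> 4
First repeat at step 5: 4 was already visited.

The earliest repeat is at step j = 5: M is in 4, which it already visited at step i = 3.
With |Q| = 7, pigeonhole forces a state repeat no later than step 7; the substring read between the first and second visits to that state can be pumped.

4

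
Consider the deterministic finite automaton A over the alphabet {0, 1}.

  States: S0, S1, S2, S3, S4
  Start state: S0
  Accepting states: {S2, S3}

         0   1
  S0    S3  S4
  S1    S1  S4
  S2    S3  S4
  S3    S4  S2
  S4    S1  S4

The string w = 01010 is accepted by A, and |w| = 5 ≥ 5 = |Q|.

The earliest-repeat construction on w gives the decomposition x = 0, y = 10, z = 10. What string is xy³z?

010101010

xy^3z = 0·10·10·10·10 = 010101010.
Reading y = 10 takes A from S3 back to S3, so after x·y·y·y the machine is still in S3, and z then leads to the accepting state S3. Hence 010101010 ∈ L(A).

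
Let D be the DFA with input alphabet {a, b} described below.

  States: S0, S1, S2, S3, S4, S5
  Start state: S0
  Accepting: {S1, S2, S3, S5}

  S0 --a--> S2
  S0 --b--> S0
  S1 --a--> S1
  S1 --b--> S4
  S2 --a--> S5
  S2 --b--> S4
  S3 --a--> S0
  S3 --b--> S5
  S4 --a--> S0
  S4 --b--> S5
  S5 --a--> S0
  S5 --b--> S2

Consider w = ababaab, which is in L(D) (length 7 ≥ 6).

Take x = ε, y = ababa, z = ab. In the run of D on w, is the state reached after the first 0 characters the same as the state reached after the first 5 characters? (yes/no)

Run of D on the first 5 characters of w = a b a b a:
  step 0: S0  (start)
  step 1: S2  (read a: S0→S2)
  step 2: S4  (read b: S2→S4)
  step 3: S0  (read a: S4→S0)
  step 4: S0  (read b: S0→S0)
  step 5: S2  (read a: S0→S2)

After x (step 0): S0. After xy (step 5): S2.
They differ (S0 ≠ S2), so y is not a cycle from the state after x; this split is not the one the pumping-lemma construction produces, and pumping y need not keep the string in L(D).

no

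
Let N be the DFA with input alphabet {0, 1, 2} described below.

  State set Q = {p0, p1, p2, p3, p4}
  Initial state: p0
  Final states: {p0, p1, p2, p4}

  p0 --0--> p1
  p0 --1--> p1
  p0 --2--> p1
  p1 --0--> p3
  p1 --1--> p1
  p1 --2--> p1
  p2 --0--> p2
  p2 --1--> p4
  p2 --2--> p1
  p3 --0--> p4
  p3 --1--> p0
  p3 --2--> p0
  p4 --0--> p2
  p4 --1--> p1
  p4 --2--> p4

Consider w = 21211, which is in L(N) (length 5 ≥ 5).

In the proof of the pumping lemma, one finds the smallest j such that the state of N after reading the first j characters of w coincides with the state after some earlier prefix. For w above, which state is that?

p1

State sequence: p0 -2-> p1 -1-> p1 -2-> p1 -1-> p1 -1-> p1
First repeat at step 2: p1 was already visited.

The earliest repeat is at step j = 2: N is in p1, which it already visited at step i = 1.
With |Q| = 5, pigeonhole forces a state repeat no later than step 5; the substring read between the first and second visits to that state can be pumped.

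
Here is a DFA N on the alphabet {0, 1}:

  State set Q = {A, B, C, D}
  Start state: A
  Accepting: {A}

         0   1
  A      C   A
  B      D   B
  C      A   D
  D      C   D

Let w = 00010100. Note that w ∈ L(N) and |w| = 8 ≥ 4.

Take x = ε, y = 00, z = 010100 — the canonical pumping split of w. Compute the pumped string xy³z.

000000010100

xy^3z = ε·00·00·00·010100 = 000000010100.
Reading y = 00 takes N from A back to A, so after x·y·y·y the machine is still in A, and z then leads to the accepting state A. Hence 000000010100 ∈ L(N).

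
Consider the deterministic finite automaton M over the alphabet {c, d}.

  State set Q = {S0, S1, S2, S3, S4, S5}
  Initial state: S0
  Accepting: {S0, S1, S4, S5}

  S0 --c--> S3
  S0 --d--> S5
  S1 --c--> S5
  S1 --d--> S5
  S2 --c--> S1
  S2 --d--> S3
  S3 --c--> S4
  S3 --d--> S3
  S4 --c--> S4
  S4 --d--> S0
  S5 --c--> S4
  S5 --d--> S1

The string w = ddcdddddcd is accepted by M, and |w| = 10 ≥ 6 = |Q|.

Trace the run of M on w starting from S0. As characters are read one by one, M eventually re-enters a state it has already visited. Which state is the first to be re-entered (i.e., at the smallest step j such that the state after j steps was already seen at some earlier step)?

S5

Run of M on w = d d c d d d d d c d:
  step 0: S0  (start)
  step 1: S5  (read d: S0→S5)
  step 2: S1  (read d: S5→S1)
  step 3: S5  (read c: S1→S5)   ← first repeat (S5 seen earlier)
  step 4: S1  (read d: S5→S1)
  step 5: S5  (read d: S1→S5)
  step 6: S1  (read d: S5→S1)
  step 7: S5  (read d: S1→S5)
  step 8: S1  (read d: S5→S1)
  step 9: S5  (read c: S1→S5)
  step 10: S1  (read d: S5→S1)

The earliest repeat is at step j = 3: M is in S5, which it already visited at step i = 1.
With |Q| = 6, pigeonhole forces a state repeat no later than step 6; the substring read between the first and second visits to that state can be pumped.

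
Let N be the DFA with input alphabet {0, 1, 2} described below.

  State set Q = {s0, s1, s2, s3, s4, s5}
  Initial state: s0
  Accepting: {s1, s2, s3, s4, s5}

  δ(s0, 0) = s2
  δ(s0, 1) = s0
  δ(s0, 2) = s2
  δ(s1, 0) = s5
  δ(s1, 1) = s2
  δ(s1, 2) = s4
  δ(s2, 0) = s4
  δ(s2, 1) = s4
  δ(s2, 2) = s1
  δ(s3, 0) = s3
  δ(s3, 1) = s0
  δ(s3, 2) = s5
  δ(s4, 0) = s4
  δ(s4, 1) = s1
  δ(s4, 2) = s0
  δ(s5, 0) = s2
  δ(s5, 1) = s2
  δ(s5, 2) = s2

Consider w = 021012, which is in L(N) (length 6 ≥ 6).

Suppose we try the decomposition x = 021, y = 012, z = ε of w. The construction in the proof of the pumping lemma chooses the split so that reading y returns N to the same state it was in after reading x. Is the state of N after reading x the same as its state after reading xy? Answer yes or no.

Run of N on the first 6 characters of w = 0 2 1 0 1 2:
  step 0: s0  (start)
  step 1: s2  (read 0: s0→s2)
  step 2: s1  (read 2: s2→s1)
  step 3: s2  (read 1: s1→s2)
  step 4: s4  (read 0: s2→s4)
  step 5: s1  (read 1: s4→s1)
  step 6: s4  (read 2: s1→s4)

After x (step 3): s2. After xy (step 6): s4.
They differ (s2 ≠ s4), so y is not a cycle from the state after x; this split is not the one the pumping-lemma construction produces, and pumping y need not keep the string in L(N).

no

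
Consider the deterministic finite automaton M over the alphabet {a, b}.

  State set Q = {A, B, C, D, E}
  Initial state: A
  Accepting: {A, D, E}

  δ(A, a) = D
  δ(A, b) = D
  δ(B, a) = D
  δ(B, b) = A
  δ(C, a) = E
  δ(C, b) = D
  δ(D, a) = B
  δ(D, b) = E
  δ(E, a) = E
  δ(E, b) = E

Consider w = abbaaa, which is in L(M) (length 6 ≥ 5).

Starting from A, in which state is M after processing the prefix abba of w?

E

State sequence: A -a-> D -b-> E -b-> E -a-> E

After reading 4 characters, M is in state E.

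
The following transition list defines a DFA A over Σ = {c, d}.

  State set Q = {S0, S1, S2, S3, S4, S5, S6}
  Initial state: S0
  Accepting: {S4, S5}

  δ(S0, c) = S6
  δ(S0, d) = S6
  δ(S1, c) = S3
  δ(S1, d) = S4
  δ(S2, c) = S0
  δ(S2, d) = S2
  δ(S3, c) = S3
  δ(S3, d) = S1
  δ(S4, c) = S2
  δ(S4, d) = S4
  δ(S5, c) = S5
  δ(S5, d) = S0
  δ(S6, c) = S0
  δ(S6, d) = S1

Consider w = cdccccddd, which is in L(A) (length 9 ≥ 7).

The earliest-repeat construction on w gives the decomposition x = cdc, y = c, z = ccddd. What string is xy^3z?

xy^3z = cdc·c·c·c·ccddd = cdccccccddd.
Reading y = c takes A from S3 back to S3, so after x·y·y·y the machine is still in S3, and z then leads to the accepting state S4. Hence cdccccccddd ∈ L(A).

cdccccccddd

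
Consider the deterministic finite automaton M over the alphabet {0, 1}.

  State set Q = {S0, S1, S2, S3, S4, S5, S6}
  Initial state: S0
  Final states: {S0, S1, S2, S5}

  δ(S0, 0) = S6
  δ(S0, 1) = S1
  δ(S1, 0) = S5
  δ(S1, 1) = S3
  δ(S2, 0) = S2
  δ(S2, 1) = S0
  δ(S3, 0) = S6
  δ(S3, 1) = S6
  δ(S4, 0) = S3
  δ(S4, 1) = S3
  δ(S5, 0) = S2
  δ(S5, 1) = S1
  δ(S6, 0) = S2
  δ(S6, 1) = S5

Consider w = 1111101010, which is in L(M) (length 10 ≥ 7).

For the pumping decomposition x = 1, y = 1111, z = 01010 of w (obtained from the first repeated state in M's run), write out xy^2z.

xy^2z = 1·1111·1111·01010 = 11111111101010.
Reading y = 1111 takes M from S1 back to S1, so after x·y·y the machine is still in S1, and z then leads to the accepting state S5. Hence 11111111101010 ∈ L(M).

11111111101010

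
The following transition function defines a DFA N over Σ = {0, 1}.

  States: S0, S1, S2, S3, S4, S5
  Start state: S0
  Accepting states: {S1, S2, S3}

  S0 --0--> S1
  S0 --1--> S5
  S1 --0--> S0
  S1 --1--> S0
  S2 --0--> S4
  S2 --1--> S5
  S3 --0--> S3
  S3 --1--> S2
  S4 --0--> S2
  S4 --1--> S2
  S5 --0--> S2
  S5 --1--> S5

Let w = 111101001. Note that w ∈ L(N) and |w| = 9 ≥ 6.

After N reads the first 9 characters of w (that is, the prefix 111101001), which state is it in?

Run of N on the first 9 characters of w = 1 1 1 1 0 1 0 0 1:
  step 0: S0  (start)
  step 1: S5  (read 1: S0→S5)
  step 2: S5  (read 1: S5→S5)
  step 3: S5  (read 1: S5→S5)
  step 4: S5  (read 1: S5→S5)
  step 5: S2  (read 0: S5→S2)
  step 6: S5  (read 1: S2→S5)
  step 7: S2  (read 0: S5→S2)
  step 8: S4  (read 0: S2→S4)
  step 9: S2  (read 1: S4→S2)

After reading 9 characters, N is in state S2.
(This kind of state-tracing is the core of the pumping-lemma construction: with 6 states, pigeonhole forces a repeat within the first 6 steps.)

S2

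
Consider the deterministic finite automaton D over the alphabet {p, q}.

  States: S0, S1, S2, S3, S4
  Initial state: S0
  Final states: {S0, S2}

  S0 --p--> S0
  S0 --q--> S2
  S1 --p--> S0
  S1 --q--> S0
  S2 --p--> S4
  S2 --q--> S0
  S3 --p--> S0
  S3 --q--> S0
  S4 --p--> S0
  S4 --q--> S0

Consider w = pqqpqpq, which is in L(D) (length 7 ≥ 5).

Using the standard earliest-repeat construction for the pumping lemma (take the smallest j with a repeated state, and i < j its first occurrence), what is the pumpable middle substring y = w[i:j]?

p

State sequence: S0 -p-> S0 -q-> S2 -q-> S0 -p-> S0 -q-> S2 -p-> S4 -q-> S0
First repeat at step 1: S0 was already visited.

So i = 0, j = 1, giving x = w[0:0] = ε, y = w[0:1] = p, z = w[1:7] = qqpqpq.
Check: |xy| = 1 ≤ 5 and |y| = 1 ≥ 1. Reading y takes D from S0 back to S0, so every xyⁱz is accepted.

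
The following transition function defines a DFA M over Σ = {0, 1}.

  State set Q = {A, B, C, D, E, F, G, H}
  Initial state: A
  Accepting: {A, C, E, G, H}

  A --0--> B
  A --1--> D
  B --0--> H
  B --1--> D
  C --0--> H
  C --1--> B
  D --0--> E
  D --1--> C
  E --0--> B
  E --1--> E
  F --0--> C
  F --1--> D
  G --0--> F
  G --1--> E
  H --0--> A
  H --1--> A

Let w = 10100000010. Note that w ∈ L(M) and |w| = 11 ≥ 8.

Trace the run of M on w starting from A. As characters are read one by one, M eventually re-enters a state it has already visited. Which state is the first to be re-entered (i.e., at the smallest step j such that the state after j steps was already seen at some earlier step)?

E

State sequence: A -1-> D -0-> E -1-> E -0-> B -0-> H -0-> A -0-> B -0-> H -0-> A -1-> D -0-> E
First repeat at step 3: E was already visited.

The earliest repeat is at step j = 3: M is in E, which it already visited at step i = 2.
Pumping length from the standard proof: p = 8 (the number of states). The repeated state found above gives |xy| = j ≤ 8 and |y| = j − i ≥ 1.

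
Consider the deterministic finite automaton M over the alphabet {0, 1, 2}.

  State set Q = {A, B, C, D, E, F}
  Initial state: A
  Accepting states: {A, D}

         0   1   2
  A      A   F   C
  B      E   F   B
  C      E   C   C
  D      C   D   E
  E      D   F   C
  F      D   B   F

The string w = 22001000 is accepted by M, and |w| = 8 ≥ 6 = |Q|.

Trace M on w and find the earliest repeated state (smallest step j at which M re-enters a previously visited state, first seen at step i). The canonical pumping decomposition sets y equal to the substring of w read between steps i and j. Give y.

Run of M on w = 2 2 0 0 1 0 0 0:
  step 0: A  (start)
  step 1: C  (read 2: A→C)
  step 2: C  (read 2: C→C)   ← first repeat (C seen earlier)
  step 3: E  (read 0: C→E)
  step 4: D  (read 0: E→D)
  step 5: D  (read 1: D→D)
  step 6: C  (read 0: D→C)
  step 7: E  (read 0: C→E)
  step 8: D  (read 0: E→D)

So i = 1, j = 2, giving x = w[0:1] = 2, y = w[1:2] = 2, z = w[2:8] = 001000.
Check: |xy| = 2 ≤ 6 and |y| = 1 ≥ 1. Reading y takes M from C back to C, so every xyⁱz is accepted.
With |Q| = 6, pigeonhole forces a state repeat no later than step 6; the substring read between the first and second visits to that state can be pumped.

2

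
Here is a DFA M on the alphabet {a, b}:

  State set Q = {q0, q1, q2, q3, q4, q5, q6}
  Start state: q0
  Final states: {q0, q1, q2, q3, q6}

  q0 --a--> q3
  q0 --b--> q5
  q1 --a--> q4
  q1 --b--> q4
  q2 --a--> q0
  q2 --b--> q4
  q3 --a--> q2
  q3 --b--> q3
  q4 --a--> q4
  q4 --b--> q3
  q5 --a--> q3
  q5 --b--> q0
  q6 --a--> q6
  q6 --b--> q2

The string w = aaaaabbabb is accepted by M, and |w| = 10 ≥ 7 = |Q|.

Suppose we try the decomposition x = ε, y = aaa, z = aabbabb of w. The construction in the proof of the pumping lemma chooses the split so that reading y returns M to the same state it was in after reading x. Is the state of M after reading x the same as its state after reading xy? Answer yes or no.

State sequence: q0 -a-> q3 -a-> q2 -a-> q0

After x (step 0): q0. After xy (step 3): q0.
They match, so y = aaa drives M around a cycle from q0 back to itself; pumping y any number of times keeps M in q0 before reading z, and xyⁱz ∈ L(M) for every i ≥ 0.

yes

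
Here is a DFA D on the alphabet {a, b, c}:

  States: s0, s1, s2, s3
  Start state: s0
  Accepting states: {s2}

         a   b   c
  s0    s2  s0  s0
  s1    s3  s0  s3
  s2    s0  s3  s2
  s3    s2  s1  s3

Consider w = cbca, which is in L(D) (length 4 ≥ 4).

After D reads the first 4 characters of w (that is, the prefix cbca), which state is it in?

State sequence: s0 -c-> s0 -b-> s0 -c-> s0 -a-> s2

After reading 4 characters, D is in state s2.

s2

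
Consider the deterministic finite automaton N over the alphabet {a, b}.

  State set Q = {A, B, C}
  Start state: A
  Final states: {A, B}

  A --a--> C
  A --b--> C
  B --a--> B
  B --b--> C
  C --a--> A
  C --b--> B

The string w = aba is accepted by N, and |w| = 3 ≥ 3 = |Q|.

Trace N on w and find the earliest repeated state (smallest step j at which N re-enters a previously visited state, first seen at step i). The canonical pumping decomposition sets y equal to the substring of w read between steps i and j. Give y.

Run of N on w = a b a:
  step 0: A  (start)
  step 1: C  (read a: A→C)
  step 2: B  (read b: C→B)
  step 3: B  (read a: B→B)   ← first repeat (B seen earlier)

So i = 2, j = 3, giving x = w[0:2] = ab, y = w[2:3] = a, z = w[3:3] = ε.
Check: |xy| = 3 ≤ 3 and |y| = 1 ≥ 1. Reading y takes N from B back to B, so every xyⁱz is accepted.
Pumping length from the standard proof: p = 3 (the number of states). The repeated state found above gives |xy| = j ≤ 3 and |y| = j − i ≥ 1.

a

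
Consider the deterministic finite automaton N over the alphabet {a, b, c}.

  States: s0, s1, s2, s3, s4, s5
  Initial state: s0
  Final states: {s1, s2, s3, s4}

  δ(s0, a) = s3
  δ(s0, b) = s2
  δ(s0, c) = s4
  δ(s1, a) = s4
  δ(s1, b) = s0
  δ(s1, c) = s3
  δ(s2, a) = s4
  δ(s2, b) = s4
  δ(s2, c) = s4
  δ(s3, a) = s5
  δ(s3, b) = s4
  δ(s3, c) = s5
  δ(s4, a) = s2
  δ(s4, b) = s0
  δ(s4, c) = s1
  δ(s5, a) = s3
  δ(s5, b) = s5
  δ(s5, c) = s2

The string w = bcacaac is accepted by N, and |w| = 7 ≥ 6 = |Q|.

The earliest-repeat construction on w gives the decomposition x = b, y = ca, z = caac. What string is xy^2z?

xy^2z = b·ca·ca·caac = bcacacaac.
Reading y = ca takes N from s2 back to s2, so after x·y·y the machine is still in s2, and z then leads to the accepting state s1. Hence bcacacaac ∈ L(N).

bcacacaac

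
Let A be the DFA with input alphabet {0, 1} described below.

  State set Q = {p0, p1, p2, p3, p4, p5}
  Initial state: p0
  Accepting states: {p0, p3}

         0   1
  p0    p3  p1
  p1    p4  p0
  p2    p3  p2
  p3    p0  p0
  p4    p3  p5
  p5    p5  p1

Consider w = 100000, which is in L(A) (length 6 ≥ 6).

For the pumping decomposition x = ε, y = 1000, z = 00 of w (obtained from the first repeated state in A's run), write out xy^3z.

10001000100000

xy^3z = ε·1000·1000·1000·00 = 10001000100000.
Reading y = 1000 takes A from p0 back to p0, so after x·y·y·y the machine is still in p0, and z then leads to the accepting state p0. Hence 10001000100000 ∈ L(A).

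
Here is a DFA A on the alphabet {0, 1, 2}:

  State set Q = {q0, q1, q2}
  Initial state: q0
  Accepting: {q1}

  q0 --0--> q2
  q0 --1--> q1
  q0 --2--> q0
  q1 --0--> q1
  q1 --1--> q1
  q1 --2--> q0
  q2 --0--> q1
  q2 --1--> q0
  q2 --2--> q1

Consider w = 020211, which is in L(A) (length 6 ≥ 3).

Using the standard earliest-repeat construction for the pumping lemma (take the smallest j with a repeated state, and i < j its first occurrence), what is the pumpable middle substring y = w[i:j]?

0

Run of A on w = 0 2 0 2 1 1:
  step 0: q0  (start)
  step 1: q2  (read 0: q0→q2)
  step 2: q1  (read 2: q2→q1)
  step 3: q1  (read 0: q1→q1)   ← first repeat (q1 seen earlier)
  step 4: q0  (read 2: q1→q0)
  step 5: q1  (read 1: q0→q1)
  step 6: q1  (read 1: q1→q1)

So i = 2, j = 3, giving x = w[0:2] = 02, y = w[2:3] = 0, z = w[3:6] = 211.
Check: |xy| = 3 ≤ 3 and |y| = 1 ≥ 1. Reading y takes A from q1 back to q1, so every xyⁱz is accepted.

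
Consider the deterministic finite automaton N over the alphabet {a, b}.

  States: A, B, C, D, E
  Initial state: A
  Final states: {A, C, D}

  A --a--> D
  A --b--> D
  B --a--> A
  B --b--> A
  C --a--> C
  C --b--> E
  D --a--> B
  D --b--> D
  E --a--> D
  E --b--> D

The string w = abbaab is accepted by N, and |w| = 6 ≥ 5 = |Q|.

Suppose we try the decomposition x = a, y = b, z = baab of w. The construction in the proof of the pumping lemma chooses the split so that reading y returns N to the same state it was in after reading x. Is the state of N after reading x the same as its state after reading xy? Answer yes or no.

State sequence: A -a-> D -b-> D

After x (step 1): D. After xy (step 2): D.
They match, so y = b drives N around a cycle from D back to itself; pumping y any number of times keeps N in D before reading z, and xyⁱz ∈ L(N) for every i ≥ 0.

yes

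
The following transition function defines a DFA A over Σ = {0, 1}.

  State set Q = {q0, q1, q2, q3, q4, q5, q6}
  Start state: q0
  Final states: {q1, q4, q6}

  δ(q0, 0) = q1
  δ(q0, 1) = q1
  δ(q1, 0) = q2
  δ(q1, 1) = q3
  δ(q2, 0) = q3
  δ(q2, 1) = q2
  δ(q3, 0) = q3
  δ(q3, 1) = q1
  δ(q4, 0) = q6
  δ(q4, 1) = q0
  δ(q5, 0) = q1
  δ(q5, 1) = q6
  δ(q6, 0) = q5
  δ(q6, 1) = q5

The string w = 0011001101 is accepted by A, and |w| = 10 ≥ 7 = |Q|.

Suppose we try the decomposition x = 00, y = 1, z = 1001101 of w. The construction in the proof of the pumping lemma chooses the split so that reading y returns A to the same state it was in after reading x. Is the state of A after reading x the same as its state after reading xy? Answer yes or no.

yes

Run of A on the first 3 characters of w = 0 0 1:
  step 0: q0  (start)
  step 1: q1  (read 0: q0→q1)
  step 2: q2  (read 0: q1→q2)
  step 3: q2  (read 1: q2→q2)

After x (step 2): q2. After xy (step 3): q2.
They match, so y = 1 drives A around a cycle from q2 back to itself; pumping y any number of times keeps A in q2 before reading z, and xyⁱz ∈ L(A) for every i ≥ 0.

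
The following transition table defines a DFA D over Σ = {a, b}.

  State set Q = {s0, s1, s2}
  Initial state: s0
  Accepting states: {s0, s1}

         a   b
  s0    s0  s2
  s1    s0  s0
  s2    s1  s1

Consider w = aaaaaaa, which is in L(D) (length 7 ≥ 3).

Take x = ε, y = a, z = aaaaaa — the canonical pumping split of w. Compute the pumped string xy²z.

xy^2z = ε·a·a·aaaaaa = aaaaaaaa.
Reading y = a takes D from s0 back to s0, so after x·y·y the machine is still in s0, and z then leads to the accepting state s0. Hence aaaaaaaa ∈ L(D).

aaaaaaaa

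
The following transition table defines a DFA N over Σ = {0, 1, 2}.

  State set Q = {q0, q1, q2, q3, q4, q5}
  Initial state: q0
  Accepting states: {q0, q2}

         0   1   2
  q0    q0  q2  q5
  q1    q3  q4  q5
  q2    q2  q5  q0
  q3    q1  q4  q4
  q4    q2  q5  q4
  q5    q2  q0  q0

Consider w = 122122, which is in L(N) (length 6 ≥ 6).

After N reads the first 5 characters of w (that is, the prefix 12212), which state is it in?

Run of N on the first 5 characters of w = 1 2 2 1 2:
  step 0: q0  (start)
  step 1: q2  (read 1: q0→q2)
  step 2: q0  (read 2: q2→q0)
  step 3: q5  (read 2: q0→q5)
  step 4: q0  (read 1: q5→q0)
  step 5: q5  (read 2: q0→q5)

After reading 5 characters, N is in state q5.

q5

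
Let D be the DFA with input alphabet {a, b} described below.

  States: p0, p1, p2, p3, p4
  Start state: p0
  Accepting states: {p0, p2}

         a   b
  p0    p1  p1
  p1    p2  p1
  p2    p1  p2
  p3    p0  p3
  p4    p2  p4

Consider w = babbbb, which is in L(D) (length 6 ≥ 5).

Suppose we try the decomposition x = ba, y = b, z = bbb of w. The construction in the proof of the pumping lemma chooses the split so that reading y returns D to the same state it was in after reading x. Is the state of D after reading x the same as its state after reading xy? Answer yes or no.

Run of D on the first 3 characters of w = b a b:
  step 0: p0  (start)
  step 1: p1  (read b: p0→p1)
  step 2: p2  (read a: p1→p2)
  step 3: p2  (read b: p2→p2)

After x (step 2): p2. After xy (step 3): p2.
They match, so y = b drives D around a cycle from p2 back to itself; pumping y any number of times keeps D in p2 before reading z, and xyⁱz ∈ L(D) for every i ≥ 0.

yes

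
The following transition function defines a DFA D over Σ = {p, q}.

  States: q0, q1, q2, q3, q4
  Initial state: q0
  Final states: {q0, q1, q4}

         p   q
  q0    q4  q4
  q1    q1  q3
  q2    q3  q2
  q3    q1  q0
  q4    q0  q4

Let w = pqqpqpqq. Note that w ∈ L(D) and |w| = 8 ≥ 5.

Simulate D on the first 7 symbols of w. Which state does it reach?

q4

State sequence: q0 -p-> q4 -q-> q4 -q-> q4 -p-> q0 -q-> q4 -p-> q0 -q-> q4

After reading 7 characters, D is in state q4.
(This kind of state-tracing is the core of the pumping-lemma construction: with 5 states, pigeonhole forces a repeat within the first 5 steps.)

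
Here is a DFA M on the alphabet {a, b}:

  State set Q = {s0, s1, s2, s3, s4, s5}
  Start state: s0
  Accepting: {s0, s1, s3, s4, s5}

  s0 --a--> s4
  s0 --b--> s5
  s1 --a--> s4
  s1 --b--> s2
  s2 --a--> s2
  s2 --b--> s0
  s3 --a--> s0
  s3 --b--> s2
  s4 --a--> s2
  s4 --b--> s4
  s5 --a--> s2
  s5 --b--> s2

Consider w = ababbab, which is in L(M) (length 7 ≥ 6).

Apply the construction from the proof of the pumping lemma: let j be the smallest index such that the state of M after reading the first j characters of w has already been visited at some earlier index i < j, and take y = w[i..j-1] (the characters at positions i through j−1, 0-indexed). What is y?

Run of M on w = a b a b b a b:
  step 0: s0  (start)
  step 1: s4  (read a: s0→s4)
  step 2: s4  (read b: s4→s4)   ← first repeat (s4 seen earlier)
  step 3: s2  (read a: s4→s2)
  step 4: s0  (read b: s2→s0)
  step 5: s5  (read b: s0→s5)
  step 6: s2  (read a: s5→s2)
  step 7: s0  (read b: s2→s0)

So i = 1, j = 2, giving x = w[0:1] = a, y = w[1:2] = b, z = w[2:7] = abbab.
Check: |xy| = 2 ≤ 6 and |y| = 1 ≥ 1. Reading y takes M from s4 back to s4, so every xyⁱz is accepted.
Pumping length from the standard proof: p = 6 (the number of states). The repeated state found above gives |xy| = j ≤ 6 and |y| = j − i ≥ 1.

b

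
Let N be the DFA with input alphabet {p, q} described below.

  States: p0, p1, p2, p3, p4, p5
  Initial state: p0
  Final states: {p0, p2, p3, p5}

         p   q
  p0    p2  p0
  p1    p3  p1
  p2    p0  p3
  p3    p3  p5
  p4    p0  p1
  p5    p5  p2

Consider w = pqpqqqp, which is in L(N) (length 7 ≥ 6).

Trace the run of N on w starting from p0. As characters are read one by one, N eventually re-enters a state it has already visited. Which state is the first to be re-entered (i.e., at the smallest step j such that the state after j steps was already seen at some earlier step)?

p3

State sequence: p0 -p-> p2 -q-> p3 -p-> p3 -q-> p5 -q-> p2 -q-> p3 -p-> p3
First repeat at step 3: p3 was already visited.

The earliest repeat is at step j = 3: N is in p3, which it already visited at step i = 2.
Pumping length from the standard proof: p = 6 (the number of states). The repeated state found above gives |xy| = j ≤ 6 and |y| = j − i ≥ 1.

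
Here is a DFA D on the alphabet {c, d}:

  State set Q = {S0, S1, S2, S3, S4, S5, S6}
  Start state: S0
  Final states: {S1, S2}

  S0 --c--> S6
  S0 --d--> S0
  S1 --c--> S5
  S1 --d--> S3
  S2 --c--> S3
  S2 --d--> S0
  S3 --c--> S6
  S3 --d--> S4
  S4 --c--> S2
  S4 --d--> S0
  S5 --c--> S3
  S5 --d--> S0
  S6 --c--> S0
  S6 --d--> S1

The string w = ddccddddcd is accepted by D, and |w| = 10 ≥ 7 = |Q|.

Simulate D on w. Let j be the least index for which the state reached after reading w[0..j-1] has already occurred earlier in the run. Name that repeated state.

State sequence: S0 -d-> S0 -d-> S0 -c-> S6 -c-> S0 -d-> S0 -d-> S0 -d-> S0 -d-> S0 -c-> S6 -d-> S1
First repeat at step 1: S0 was already visited.

The earliest repeat is at step j = 1: D is in S0, which it already visited at step i = 0.
Pumping length from the standard proof: p = 7 (the number of states). The repeated state found above gives |xy| = j ≤ 7 and |y| = j − i ≥ 1.

S0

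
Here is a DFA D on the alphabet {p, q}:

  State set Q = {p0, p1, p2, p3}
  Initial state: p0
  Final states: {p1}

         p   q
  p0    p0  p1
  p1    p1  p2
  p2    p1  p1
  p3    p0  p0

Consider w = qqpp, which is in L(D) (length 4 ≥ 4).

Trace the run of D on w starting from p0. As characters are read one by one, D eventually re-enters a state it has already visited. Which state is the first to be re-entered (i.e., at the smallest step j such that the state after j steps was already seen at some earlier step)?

Run of D on w = q q p p:
  step 0: p0  (start)
  step 1: p1  (read q: p0→p1)
  step 2: p2  (read q: p1→p2)
  step 3: p1  (read p: p2→p1)   ← first repeat (p1 seen earlier)
  step 4: p1  (read p: p1→p1)

The earliest repeat is at step j = 3: D is in p1, which it already visited at step i = 1.
The DFA has 4 states, so the proof of the pumping lemma guarantees a repeated state among the first 4+1 visited; the segment between the two visits is the pumpable y.

p1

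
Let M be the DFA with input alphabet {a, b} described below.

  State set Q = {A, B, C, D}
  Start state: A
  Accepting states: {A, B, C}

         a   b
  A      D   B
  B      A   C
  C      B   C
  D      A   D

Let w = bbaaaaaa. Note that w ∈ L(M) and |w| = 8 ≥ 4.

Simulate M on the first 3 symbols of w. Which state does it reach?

Run of M on the first 3 characters of w = b b a:
  step 0: A  (start)
  step 1: B  (read b: A→B)
  step 2: C  (read b: B→C)
  step 3: B  (read a: C→B)

After reading 3 characters, M is in state B.
(This kind of state-tracing is the core of the pumping-lemma construction: with 4 states, pigeonhole forces a repeat within the first 4 steps.)

B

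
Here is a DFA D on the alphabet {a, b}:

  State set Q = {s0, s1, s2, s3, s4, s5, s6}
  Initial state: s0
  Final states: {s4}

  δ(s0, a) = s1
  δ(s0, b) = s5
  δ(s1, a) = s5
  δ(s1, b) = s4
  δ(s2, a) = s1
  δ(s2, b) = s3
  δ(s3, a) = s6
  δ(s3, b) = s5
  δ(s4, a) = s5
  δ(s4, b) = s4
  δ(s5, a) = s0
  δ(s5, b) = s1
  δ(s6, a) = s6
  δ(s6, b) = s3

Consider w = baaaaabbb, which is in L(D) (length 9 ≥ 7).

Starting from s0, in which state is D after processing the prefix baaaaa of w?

State sequence: s0 -b-> s5 -a-> s0 -a-> s1 -a-> s5 -a-> s0 -a-> s1

After reading 6 characters, D is in state s1.

s1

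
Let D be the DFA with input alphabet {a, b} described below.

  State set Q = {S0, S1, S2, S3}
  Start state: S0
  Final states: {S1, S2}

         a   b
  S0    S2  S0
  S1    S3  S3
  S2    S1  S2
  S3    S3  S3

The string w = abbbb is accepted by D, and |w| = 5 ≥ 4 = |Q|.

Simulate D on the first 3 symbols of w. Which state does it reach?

State sequence: S0 -a-> S2 -b-> S2 -b-> S2

After reading 3 characters, D is in state S2.

S2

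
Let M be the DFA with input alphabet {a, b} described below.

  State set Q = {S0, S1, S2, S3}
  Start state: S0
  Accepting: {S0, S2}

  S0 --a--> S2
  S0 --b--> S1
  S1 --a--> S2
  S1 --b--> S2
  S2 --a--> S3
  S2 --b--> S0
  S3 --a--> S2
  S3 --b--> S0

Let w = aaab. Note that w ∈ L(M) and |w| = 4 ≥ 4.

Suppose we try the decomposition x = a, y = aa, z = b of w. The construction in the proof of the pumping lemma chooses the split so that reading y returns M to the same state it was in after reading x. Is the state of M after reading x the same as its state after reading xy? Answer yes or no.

yes

Run of M on the first 3 characters of w = a a a:
  step 0: S0  (start)
  step 1: S2  (read a: S0→S2)
  step 2: S3  (read a: S2→S3)
  step 3: S2  (read a: S3→S2)

After x (step 1): S2. After xy (step 3): S2.
They match, so y = aa drives M around a cycle from S2 back to itself; pumping y any number of times keeps M in S2 before reading z, and xyⁱz ∈ L(M) for every i ≥ 0.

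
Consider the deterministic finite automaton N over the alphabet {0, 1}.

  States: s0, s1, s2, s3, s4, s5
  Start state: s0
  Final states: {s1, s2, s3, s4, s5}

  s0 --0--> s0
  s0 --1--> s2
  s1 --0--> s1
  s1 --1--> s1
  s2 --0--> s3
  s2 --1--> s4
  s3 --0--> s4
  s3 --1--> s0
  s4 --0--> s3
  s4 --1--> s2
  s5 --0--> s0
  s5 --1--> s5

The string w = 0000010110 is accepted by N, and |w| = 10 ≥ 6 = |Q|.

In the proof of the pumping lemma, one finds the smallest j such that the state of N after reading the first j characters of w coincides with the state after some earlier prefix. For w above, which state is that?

s0

Run of N on w = 0 0 0 0 0 1 0 1 1 0:
  step 0: s0  (start)
  step 1: s0  (read 0: s0→s0)   ← first repeat (s0 seen earlier)
  step 2: s0  (read 0: s0→s0)
  step 3: s0  (read 0: s0→s0)
  step 4: s0  (read 0: s0→s0)
  step 5: s0  (read 0: s0→s0)
  step 6: s2  (read 1: s0→s2)
  step 7: s3  (read 0: s2→s3)
  step 8: s0  (read 1: s3→s0)
  step 9: s2  (read 1: s0→s2)
  step 10: s3  (read 0: s2→s3)

The earliest repeat is at step j = 1: N is in s0, which it already visited at step i = 0.
With |Q| = 6, pigeonhole forces a state repeat no later than step 6; the substring read between the first and second visits to that state can be pumped.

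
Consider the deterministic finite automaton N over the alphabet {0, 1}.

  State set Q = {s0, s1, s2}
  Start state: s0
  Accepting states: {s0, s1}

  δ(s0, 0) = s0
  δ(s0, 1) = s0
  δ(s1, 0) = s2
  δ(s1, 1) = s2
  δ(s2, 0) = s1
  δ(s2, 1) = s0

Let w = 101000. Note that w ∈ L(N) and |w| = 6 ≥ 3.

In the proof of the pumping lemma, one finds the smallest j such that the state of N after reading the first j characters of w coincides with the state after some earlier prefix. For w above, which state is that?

s0

State sequence: s0 -1-> s0 -0-> s0 -1-> s0 -0-> s0 -0-> s0 -0-> s0
First repeat at step 1: s0 was already visited.

The earliest repeat is at step j = 1: N is in s0, which it already visited at step i = 0.
Since N has 3 states, any run of length ≥ 3 visits 3+1 states, so by pigeonhole some state repeats within the first 3 steps — that repeat gives the pumpable loop.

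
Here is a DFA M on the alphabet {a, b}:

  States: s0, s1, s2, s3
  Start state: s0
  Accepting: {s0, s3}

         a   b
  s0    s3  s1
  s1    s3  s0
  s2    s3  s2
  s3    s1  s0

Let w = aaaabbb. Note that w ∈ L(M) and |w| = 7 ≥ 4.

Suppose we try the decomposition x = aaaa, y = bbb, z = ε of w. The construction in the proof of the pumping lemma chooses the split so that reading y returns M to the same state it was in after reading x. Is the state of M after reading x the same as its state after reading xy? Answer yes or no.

no

State sequence: s0 -a-> s3 -a-> s1 -a-> s3 -a-> s1 -b-> s0 -b-> s1 -b-> s0

After x (step 4): s1. After xy (step 7): s0.
They differ (s1 ≠ s0), so y is not a cycle from the state after x; this split is not the one the pumping-lemma construction produces, and pumping y need not keep the string in L(M).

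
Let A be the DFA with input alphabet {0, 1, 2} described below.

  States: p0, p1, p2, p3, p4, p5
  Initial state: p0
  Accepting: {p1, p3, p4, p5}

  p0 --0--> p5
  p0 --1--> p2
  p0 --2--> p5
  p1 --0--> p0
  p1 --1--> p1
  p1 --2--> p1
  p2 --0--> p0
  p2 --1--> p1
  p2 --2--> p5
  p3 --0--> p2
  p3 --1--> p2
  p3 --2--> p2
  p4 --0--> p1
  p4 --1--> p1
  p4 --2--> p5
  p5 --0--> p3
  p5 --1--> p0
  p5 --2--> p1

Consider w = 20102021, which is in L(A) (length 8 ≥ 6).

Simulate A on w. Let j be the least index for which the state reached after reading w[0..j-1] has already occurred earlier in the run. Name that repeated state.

State sequence: p0 -2-> p5 -0-> p3 -1-> p2 -0-> p0 -2-> p5 -0-> p3 -2-> p2 -1-> p1
First repeat at step 4: p0 was already visited.

The earliest repeat is at step j = 4: A is in p0, which it already visited at step i = 0.
Pumping length from the standard proof: p = 6 (the number of states). The repeated state found above gives |xy| = j ≤ 6 and |y| = j − i ≥ 1.

p0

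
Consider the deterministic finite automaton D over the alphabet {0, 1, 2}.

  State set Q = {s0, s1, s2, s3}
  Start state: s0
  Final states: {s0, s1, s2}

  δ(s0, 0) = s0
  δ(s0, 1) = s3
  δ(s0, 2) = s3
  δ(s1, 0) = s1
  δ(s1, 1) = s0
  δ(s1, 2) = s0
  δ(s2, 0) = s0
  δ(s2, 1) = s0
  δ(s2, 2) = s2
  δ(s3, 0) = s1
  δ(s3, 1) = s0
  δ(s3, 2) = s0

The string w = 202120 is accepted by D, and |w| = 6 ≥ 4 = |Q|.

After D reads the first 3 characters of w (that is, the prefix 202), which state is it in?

s0

Run of D on the first 3 characters of w = 2 0 2:
  step 0: s0  (start)
  step 1: s3  (read 2: s0→s3)
  step 2: s1  (read 0: s3→s1)
  step 3: s0  (read 2: s1→s0)

After reading 3 characters, D is in state s0.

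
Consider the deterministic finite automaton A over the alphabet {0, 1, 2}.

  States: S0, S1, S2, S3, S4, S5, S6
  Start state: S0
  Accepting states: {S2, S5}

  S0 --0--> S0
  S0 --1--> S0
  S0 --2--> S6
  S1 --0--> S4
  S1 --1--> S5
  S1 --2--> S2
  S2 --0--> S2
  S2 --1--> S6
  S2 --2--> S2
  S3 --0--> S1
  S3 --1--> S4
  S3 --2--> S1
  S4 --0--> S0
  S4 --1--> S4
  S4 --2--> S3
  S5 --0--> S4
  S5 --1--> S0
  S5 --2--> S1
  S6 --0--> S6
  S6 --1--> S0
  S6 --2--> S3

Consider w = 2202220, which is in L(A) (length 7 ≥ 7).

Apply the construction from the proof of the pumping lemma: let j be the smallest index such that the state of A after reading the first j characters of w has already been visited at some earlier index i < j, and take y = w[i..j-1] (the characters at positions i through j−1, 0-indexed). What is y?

Run of A on w = 2 2 0 2 2 2 0:
  step 0: S0  (start)
  step 1: S6  (read 2: S0→S6)
  step 2: S3  (read 2: S6→S3)
  step 3: S1  (read 0: S3→S1)
  step 4: S2  (read 2: S1→S2)
  step 5: S2  (read 2: S2→S2)   ← first repeat (S2 seen earlier)
  step 6: S2  (read 2: S2→S2)
  step 7: S2  (read 0: S2→S2)

So i = 4, j = 5, giving x = w[0:4] = 2202, y = w[4:5] = 2, z = w[5:7] = 20.
Check: |xy| = 5 ≤ 7 and |y| = 1 ≥ 1. Reading y takes A from S2 back to S2, so every xyⁱz is accepted.

2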